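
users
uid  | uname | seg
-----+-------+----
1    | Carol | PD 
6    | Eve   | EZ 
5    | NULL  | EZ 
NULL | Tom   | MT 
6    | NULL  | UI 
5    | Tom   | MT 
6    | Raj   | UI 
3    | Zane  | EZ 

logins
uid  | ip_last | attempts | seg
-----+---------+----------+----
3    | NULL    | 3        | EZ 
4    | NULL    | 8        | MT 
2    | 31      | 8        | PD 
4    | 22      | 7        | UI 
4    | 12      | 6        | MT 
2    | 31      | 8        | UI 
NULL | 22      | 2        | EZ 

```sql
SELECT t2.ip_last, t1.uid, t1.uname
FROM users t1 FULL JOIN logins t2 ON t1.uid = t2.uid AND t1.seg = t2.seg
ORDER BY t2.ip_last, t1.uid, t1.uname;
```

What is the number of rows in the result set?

14

FULL OUTER JOIN keeps every row from both sides; unmatched rows get NULL for the other side's columns.
Matching on t1.uid = t2.uid AND t1.seg = t2.seg. A NULL in a compared column never satisfies the condition.
Matched pairs: 1; unmatched t1 rows kept: 7; unmatched t2 rows kept: 6.
Total: 1 matched + 13 padded = 14 rows.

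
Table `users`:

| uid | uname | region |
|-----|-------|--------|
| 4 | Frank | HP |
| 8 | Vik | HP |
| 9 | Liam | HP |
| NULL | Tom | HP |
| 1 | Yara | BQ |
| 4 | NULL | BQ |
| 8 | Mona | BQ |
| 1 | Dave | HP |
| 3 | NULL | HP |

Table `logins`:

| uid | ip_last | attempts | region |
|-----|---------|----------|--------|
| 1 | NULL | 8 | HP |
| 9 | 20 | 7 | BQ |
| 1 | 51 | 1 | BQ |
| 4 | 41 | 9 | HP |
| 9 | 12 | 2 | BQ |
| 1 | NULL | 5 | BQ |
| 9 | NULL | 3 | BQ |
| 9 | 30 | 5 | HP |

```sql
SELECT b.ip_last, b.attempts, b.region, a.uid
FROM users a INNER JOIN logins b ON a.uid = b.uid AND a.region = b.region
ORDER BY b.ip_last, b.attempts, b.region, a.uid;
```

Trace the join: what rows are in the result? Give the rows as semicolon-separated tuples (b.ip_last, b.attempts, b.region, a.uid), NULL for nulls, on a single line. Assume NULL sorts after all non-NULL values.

INNER JOIN keeps only pairs where the ON condition holds.
Matching on a.uid = b.uid AND a.region = b.region. A NULL in a compared column never satisfies the condition.
- uid=4, region=HP: 1 matching b row(s), so 1 row(s) emitted.
- uid=8, region=HP: no matching b row, dropped.
- uid=9, region=HP: 1 matching b row(s), so 1 row(s) emitted.
- uid=NULL, region=HP: no matching b row, dropped.
- uid=1, region=BQ: 2 matching b row(s), so 2 row(s) emitted.
- uid=4, region=BQ: no matching b row, dropped.
- uid=8, region=BQ: no matching b row, dropped.
- uid=1, region=HP: 1 matching b row(s), so 1 row(s) emitted.
- uid=3, region=HP: no matching b row, dropped.
After projecting and ordering:
b.ip_last | b.attempts | b.region | a.uid
30 | 5 | HP | 9
41 | 9 | HP | 4
51 | 1 | BQ | 1
NULL | 5 | BQ | 1
NULL | 8 | HP | 1

(30, 5, HP, 9); (41, 9, HP, 4); (51, 1, BQ, 1); (NULL, 5, BQ, 1); (NULL, 8, HP, 1)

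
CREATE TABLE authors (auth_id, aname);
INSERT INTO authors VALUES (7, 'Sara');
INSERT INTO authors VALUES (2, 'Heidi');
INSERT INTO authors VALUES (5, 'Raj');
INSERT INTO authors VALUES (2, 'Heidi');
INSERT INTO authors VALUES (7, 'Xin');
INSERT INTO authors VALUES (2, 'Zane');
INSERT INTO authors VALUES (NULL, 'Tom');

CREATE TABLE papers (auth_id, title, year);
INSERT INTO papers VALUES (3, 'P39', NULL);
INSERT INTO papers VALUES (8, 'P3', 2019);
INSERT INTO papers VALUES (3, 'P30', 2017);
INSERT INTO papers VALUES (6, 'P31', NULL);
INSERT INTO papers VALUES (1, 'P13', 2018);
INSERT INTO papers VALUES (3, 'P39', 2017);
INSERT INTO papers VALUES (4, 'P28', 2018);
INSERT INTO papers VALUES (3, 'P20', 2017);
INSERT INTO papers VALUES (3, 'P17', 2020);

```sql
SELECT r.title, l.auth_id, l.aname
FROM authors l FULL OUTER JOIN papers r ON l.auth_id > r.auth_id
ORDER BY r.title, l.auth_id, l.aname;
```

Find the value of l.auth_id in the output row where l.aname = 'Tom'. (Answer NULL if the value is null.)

FULL OUTER JOIN keeps every row from both sides; unmatched rows get NULL for the other side's columns.
Matching on l.auth_id > r.auth_id. A NULL in a compared column never satisfies the condition.
- l (auth_id=7) pairs with 8 row(s) of r.
- l (auth_id=2) pairs with 1 row(s) of r.
- l (auth_id=5) pairs with 7 row(s) of r.
- l (auth_id=2) pairs with 1 row(s) of r.
- l (auth_id=7) pairs with 8 row(s) of r.
- l (auth_id=2) pairs with 1 row(s) of r.
- l (auth_id=NULL) has no partner → padded with NULL.
- plus 1 unmatched r row(s), each kept with NULL l columns.

NULL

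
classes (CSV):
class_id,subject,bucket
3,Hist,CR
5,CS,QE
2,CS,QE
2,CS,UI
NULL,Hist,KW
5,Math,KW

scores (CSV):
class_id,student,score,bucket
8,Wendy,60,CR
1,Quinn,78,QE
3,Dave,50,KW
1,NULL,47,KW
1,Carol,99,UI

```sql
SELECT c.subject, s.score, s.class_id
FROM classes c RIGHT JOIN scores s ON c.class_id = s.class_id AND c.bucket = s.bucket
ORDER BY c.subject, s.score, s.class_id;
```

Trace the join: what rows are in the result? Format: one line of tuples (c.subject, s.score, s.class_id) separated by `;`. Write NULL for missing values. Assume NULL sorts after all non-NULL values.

RIGHT JOIN keeps every row from `scores`; unmatched rows get NULL for `classes`'s columns.
Matching on c.class_id = s.class_id AND c.bucket = s.bucket. A NULL in a compared column never satisfies the condition.
Matched pairs: 0; unmatched s rows kept: 5.

(NULL, 47, 1); (NULL, 50, 3); (NULL, 60, 8); (NULL, 78, 1); (NULL, 99, 1)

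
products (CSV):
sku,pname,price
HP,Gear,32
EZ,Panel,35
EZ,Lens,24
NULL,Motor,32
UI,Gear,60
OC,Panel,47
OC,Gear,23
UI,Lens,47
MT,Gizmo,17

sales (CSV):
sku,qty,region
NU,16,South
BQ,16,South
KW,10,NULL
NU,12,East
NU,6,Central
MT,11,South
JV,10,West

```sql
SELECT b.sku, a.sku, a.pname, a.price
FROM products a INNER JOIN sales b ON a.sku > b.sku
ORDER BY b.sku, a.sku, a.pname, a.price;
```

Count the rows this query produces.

34

INNER JOIN keeps only pairs where the ON condition holds.
Matching on a.sku > b.sku. A NULL in a compared column never satisfies the condition.
- a[0] sku=HP → 1 match(es) in b → 1 row(s).
- a[1] sku=EZ → 1 match(es) in b → 1 row(s).
- a[2] sku=EZ → 1 match(es) in b → 1 row(s).
- a[3] sku=NULL → no match; dropped.
- a[4] sku=UI → 7 match(es) in b → 7 row(s).
- a[5] sku=OC → 7 match(es) in b → 7 row(s).
- a[6] sku=OC → 7 match(es) in b → 7 row(s).
- a[7] sku=UI → 7 match(es) in b → 7 row(s).
- a[8] sku=MT → 3 match(es) in b → 3 row(s).
Total: 34 rows.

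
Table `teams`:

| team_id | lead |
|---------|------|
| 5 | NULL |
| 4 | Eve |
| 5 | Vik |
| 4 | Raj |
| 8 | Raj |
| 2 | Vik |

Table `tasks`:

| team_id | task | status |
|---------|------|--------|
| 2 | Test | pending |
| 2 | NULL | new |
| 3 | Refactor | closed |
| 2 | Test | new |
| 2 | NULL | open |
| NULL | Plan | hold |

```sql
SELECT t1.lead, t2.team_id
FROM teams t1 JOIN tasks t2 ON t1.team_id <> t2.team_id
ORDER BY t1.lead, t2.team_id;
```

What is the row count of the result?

26

INNER JOIN keeps only pairs where the ON condition holds.
Matching on t1.team_id <> t2.team_id. A NULL in a compared column never satisfies the condition.
- t1[0] team_id=5 → 5 match(es) in t2 → 5 row(s).
- t1[1] team_id=4 → 5 match(es) in t2 → 5 row(s).
- t1[2] team_id=5 → 5 match(es) in t2 → 5 row(s).
- t1[3] team_id=4 → 5 match(es) in t2 → 5 row(s).
- t1[4] team_id=8 → 5 match(es) in t2 → 5 row(s).
- t1[5] team_id=2 → 1 match(es) in t2 → 1 row(s).
Total: 26 rows.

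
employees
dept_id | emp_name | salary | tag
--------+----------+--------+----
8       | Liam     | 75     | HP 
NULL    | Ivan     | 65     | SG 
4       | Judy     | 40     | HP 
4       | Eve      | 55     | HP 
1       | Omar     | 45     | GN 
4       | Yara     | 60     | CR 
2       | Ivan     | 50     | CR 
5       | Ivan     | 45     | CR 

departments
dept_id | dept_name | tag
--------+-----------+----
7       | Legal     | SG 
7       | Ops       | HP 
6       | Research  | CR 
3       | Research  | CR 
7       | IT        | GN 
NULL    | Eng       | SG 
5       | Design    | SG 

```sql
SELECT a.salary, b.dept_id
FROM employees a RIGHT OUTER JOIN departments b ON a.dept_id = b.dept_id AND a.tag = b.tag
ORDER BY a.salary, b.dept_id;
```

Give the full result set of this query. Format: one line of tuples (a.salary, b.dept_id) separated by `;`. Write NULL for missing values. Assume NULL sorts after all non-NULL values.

(NULL, 3); (NULL, 5); (NULL, 6); (NULL, 7); (NULL, 7); (NULL, 7); (NULL, NULL)

RIGHT JOIN keeps every row from `departments`; unmatched rows get NULL for `employees`'s columns.
Matching on a.dept_id = b.dept_id AND a.tag = b.tag. A NULL in a compared column never satisfies the condition.
- dept_id=8, tag=HP: no matching b row.
- dept_id=NULL, tag=SG: no matching b row.
- dept_id=4, tag=HP: no matching b row.
- dept_id=4, tag=HP: no matching b row.
- dept_id=1, tag=GN: no matching b row.
- dept_id=4, tag=CR: no matching b row.
- dept_id=2, tag=CR: no matching b row.
- dept_id=5, tag=CR: no matching b row.
- 7 b row(s) had no a match → kept, a columns NULL.
After projecting and ordering:
a.salary | b.dept_id
NULL | 3
NULL | 5
NULL | 6
NULL | 7
NULL | 7
NULL | 7
NULL | NULL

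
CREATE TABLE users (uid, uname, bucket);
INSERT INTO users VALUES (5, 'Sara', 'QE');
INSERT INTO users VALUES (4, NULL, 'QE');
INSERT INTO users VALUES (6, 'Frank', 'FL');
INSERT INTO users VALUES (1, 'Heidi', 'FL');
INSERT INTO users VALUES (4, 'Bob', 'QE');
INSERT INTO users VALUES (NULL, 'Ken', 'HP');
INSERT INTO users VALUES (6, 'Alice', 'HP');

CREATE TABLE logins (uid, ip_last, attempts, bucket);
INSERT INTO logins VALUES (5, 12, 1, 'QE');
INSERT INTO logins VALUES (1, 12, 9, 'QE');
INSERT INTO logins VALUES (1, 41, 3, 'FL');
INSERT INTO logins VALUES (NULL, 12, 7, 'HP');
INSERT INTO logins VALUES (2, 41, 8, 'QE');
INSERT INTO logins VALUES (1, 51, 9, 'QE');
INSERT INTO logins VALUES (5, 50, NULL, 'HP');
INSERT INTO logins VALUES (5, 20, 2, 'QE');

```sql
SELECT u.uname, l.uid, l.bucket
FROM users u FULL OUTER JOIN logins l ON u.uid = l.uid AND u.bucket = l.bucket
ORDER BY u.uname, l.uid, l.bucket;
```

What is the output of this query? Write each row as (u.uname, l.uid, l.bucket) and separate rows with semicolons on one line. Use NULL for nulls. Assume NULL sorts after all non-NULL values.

FULL OUTER JOIN keeps every row from both sides; unmatched rows get NULL for the other side's columns.
Matching on u.uid = l.uid AND u.bucket = l.bucket. A NULL in a compared column never satisfies the condition.
- u row (uid=5, bucket=QE): matches 2 l row(s) → 2 output row(s).
- u row (uid=4, bucket=QE): no match → kept, l columns NULL.
- u row (uid=6, bucket=FL): no match → kept, l columns NULL.
- u row (uid=1, bucket=FL): matches 1 l row(s) → 1 output row(s).
- u row (uid=4, bucket=QE): no match → kept, l columns NULL.
- u row (uid=NULL, bucket=HP): no match → kept, l columns NULL.
- u row (uid=6, bucket=HP): no match → kept, l columns NULL.
- 5 l row(s) had no u match → kept, u columns NULL.

(Alice, NULL, NULL); (Bob, NULL, NULL); (Frank, NULL, NULL); (Heidi, 1, FL); (Ken, NULL, NULL); (Sara, 5, QE); (Sara, 5, QE); (NULL, 1, QE); (NULL, 1, QE); (NULL, 2, QE); (NULL, 5, HP); (NULL, NULL, HP); (NULL, NULL, NULL)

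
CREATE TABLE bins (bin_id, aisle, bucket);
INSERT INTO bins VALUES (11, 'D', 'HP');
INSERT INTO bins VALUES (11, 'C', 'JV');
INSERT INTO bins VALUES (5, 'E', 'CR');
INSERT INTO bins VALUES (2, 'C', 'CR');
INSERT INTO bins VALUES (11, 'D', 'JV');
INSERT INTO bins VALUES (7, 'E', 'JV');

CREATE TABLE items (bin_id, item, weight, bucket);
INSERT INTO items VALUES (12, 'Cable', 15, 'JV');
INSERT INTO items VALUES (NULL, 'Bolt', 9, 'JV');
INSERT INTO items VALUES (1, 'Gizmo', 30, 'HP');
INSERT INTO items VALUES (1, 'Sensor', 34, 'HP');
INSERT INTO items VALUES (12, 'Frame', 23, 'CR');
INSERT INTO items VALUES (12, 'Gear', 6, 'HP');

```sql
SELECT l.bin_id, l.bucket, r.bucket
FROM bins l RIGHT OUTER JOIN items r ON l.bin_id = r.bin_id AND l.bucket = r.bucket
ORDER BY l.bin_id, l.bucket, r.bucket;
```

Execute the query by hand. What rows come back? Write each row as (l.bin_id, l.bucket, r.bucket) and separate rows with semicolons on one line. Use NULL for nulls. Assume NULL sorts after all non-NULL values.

RIGHT JOIN keeps every row from `items`; unmatched rows get NULL for `bins`'s columns.
Matching on l.bin_id = r.bin_id AND l.bucket = r.bucket. A NULL in a compared column never satisfies the condition.
- bin_id=11, bucket=HP: no matching r row.
- bin_id=11, bucket=JV: no matching r row.
- bin_id=5, bucket=CR: no matching r row.
- bin_id=2, bucket=CR: no matching r row.
- bin_id=11, bucket=JV: no matching r row.
- bin_id=7, bucket=JV: no matching r row.
- 6 row(s) from r found no l partner → padded with NULL.
After projecting and ordering:
l.bin_id | l.bucket | r.bucket
NULL | NULL | CR
NULL | NULL | HP
NULL | NULL | HP
NULL | NULL | HP
NULL | NULL | JV
NULL | NULL | JV

(NULL, NULL, CR); (NULL, NULL, HP); (NULL, NULL, HP); (NULL, NULL, HP); (NULL, NULL, JV); (NULL, NULL, JV)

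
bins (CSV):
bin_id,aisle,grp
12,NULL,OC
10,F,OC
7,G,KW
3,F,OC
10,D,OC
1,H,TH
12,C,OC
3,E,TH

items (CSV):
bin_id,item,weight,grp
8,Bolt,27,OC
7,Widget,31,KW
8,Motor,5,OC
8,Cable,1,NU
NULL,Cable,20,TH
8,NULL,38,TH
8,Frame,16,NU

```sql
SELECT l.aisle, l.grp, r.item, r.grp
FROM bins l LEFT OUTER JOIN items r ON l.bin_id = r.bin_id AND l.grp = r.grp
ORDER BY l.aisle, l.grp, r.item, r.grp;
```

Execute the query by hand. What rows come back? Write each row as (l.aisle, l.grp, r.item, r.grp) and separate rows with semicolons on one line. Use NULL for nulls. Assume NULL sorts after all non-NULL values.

LEFT JOIN keeps every row from `bins`; unmatched rows get NULL for `items`'s columns.
Matching on l.bin_id = r.bin_id AND l.grp = r.grp. A NULL in a compared column never satisfies the condition.
Matched pairs: 1; unmatched l rows kept: 7.

(C, OC, NULL, NULL); (D, OC, NULL, NULL); (E, TH, NULL, NULL); (F, OC, NULL, NULL); (F, OC, NULL, NULL); (G, KW, Widget, KW); (H, TH, NULL, NULL); (NULL, OC, NULL, NULL)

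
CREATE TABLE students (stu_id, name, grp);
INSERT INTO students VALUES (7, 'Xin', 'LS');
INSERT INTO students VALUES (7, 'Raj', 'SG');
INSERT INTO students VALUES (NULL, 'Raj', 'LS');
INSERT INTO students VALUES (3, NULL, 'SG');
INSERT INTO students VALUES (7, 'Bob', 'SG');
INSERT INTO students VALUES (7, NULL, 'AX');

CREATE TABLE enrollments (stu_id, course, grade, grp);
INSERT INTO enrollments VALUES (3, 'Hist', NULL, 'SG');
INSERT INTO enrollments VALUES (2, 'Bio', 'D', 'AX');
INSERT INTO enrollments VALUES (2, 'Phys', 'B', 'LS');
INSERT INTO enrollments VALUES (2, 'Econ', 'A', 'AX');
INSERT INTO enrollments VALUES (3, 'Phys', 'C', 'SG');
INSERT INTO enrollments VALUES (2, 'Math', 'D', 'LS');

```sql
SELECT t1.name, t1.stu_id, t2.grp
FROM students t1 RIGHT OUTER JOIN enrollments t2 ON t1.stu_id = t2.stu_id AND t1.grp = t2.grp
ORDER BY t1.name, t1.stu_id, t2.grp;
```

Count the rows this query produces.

RIGHT JOIN keeps every row from `enrollments`; unmatched rows get NULL for `students`'s columns.
Matching on t1.stu_id = t2.stu_id AND t1.grp = t2.grp. A NULL in a compared column never satisfies the condition.
Matched pairs: 2; unmatched t2 rows kept: 4.
Total: 2 matched + 4 padded = 6 rows.

6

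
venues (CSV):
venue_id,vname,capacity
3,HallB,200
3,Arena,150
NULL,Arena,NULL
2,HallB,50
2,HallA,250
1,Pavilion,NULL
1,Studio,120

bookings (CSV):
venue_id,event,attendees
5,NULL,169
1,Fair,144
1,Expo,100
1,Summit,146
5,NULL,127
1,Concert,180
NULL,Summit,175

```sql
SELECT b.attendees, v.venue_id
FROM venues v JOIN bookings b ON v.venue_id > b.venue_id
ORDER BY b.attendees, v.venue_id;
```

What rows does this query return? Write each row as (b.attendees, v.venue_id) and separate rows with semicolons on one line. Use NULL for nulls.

INNER JOIN keeps only pairs where the ON condition holds.
Matching on v.venue_id > b.venue_id. A NULL in a compared column never satisfies the condition.
- v row (venue_id=3): matches 4 b row(s) → 4 output row(s).
- v row (venue_id=3): matches 4 b row(s) → 4 output row(s).
- v row (venue_id=NULL): no match → dropped.
- v row (venue_id=2): matches 4 b row(s) → 4 output row(s).
- v row (venue_id=2): matches 4 b row(s) → 4 output row(s).
- v row (venue_id=1): no match → dropped.
- v row (venue_id=1): no match → dropped.

(100, 2); (100, 2); (100, 3); (100, 3); (144, 2); (144, 2); (144, 3); (144, 3); (146, 2); (146, 2); (146, 3); (146, 3); (180, 2); (180, 2); (180, 3); (180, 3)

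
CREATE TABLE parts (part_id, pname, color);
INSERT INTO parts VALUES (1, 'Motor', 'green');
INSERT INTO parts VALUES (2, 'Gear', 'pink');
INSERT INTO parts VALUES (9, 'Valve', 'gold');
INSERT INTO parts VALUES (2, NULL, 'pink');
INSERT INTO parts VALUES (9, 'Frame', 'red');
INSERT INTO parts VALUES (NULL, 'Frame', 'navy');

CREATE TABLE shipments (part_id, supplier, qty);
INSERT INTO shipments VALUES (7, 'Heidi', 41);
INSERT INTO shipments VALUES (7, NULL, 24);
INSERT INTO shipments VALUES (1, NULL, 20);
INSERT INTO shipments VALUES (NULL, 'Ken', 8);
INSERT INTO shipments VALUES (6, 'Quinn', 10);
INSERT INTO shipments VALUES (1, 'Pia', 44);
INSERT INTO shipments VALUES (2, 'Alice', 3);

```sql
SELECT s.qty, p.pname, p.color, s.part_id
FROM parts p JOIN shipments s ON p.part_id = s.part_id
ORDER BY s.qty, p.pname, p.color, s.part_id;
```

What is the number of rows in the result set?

4

INNER JOIN keeps only pairs where the ON condition holds.
Matching on p.part_id = s.part_id. A NULL in a compared column never satisfies the condition.
- part_id=1: 2 matching s row(s), so 2 row(s) emitted.
- part_id=2: 1 matching s row(s), so 1 row(s) emitted.
- part_id=9: no matching s row, dropped.
- part_id=2: 1 matching s row(s), so 1 row(s) emitted.
- part_id=9: no matching s row, dropped.
- part_id=NULL: no matching s row, dropped.
Total: 4 rows.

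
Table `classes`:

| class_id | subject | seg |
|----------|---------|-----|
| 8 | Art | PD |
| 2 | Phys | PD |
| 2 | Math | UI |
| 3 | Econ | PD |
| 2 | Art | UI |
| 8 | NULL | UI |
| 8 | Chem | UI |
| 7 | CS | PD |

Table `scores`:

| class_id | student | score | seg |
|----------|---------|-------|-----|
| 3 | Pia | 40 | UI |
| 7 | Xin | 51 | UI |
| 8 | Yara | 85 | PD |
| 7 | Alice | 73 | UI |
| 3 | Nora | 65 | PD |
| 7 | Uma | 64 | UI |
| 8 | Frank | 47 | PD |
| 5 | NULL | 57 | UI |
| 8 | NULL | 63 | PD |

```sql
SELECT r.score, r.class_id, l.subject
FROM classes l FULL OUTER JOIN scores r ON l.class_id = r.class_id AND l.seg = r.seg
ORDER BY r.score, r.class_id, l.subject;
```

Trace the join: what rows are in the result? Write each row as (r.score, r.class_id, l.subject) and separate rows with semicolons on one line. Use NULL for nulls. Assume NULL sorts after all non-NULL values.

FULL OUTER JOIN keeps every row from both sides; unmatched rows get NULL for the other side's columns.
Matching on l.class_id = r.class_id AND l.seg = r.seg.
- l (class_id=8, seg=PD) pairs with 3 row(s) of r.
- l (class_id=2, seg=PD) has no partner → padded with NULL.
- l (class_id=2, seg=UI) has no partner → padded with NULL.
- l (class_id=3, seg=PD) pairs with 1 row(s) of r.
- l (class_id=2, seg=UI) has no partner → padded with NULL.
- l (class_id=8, seg=UI) has no partner → padded with NULL.
- l (class_id=8, seg=UI) has no partner → padded with NULL.
- l (class_id=7, seg=PD) has no partner → padded with NULL.
- 5 r row(s) had no l match → kept, l columns NULL.

(40, 3, NULL); (47, 8, Art); (51, 7, NULL); (57, 5, NULL); (63, 8, Art); (64, 7, NULL); (65, 3, Econ); (73, 7, NULL); (85, 8, Art); (NULL, NULL, Art); (NULL, NULL, CS); (NULL, NULL, Chem); (NULL, NULL, Math); (NULL, NULL, Phys); (NULL, NULL, NULL)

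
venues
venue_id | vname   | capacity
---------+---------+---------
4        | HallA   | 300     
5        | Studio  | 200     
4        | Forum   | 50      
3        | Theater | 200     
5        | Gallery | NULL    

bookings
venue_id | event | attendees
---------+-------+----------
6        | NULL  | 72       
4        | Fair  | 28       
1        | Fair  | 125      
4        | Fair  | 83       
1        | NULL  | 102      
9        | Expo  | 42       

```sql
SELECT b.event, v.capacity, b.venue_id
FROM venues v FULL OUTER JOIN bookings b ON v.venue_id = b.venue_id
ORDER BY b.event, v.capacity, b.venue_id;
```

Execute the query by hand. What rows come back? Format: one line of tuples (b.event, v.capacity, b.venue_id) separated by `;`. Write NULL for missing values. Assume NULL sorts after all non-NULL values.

(Expo, NULL, 9); (Fair, 50, 4); (Fair, 50, 4); (Fair, 300, 4); (Fair, 300, 4); (Fair, NULL, 1); (NULL, 200, NULL); (NULL, 200, NULL); (NULL, NULL, 1); (NULL, NULL, 6); (NULL, NULL, NULL)

FULL OUTER JOIN keeps every row from both sides; unmatched rows get NULL for the other side's columns.
Matching on v.venue_id = b.venue_id.
- v row (venue_id=4): matches 2 b row(s) → 2 output row(s).
- v row (venue_id=5): no match → kept, b columns NULL.
- v row (venue_id=4): matches 2 b row(s) → 2 output row(s).
- v row (venue_id=3): no match → kept, b columns NULL.
- v row (venue_id=5): no match → kept, b columns NULL.
- 4 b row(s) had no v match → kept, v columns NULL.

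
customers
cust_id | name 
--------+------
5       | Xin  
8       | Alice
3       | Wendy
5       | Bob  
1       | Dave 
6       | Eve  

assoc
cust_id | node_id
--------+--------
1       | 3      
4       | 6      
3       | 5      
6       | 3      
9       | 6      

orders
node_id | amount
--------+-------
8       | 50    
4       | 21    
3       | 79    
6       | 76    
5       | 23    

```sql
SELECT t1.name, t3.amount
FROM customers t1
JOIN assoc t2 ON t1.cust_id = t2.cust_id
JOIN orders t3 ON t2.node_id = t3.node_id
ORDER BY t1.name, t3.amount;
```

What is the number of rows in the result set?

Evaluate left to right. First `customers t1 INNER JOIN assoc t2` on cust_id: 3 row(s).
Then INNER JOIN `orders t3` on node_id: keep only rows whose t2.node_id appears in t3.
Result: 3 row(s).

3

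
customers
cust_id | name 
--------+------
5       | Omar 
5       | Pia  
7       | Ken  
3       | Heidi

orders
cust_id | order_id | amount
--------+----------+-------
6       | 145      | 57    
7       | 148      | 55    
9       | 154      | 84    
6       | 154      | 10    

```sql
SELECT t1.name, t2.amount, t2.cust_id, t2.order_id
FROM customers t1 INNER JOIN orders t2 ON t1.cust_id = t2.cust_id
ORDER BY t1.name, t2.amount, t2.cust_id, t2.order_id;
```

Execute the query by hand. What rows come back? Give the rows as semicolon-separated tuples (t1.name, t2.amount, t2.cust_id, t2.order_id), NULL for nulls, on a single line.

INNER JOIN keeps only pairs where the ON condition holds.
Matching on t1.cust_id = t2.cust_id.
- t1 row (cust_id=5): no match → dropped.
- t1 row (cust_id=5): no match → dropped.
- t1 row (cust_id=7): matches 1 t2 row(s) → 1 output row(s).
- t1 row (cust_id=3): no match → dropped.
After projecting and ordering:
t1.name | t2.amount | t2.cust_id | t2.order_id
Ken | 55 | 7 | 148

(Ken, 55, 7, 148)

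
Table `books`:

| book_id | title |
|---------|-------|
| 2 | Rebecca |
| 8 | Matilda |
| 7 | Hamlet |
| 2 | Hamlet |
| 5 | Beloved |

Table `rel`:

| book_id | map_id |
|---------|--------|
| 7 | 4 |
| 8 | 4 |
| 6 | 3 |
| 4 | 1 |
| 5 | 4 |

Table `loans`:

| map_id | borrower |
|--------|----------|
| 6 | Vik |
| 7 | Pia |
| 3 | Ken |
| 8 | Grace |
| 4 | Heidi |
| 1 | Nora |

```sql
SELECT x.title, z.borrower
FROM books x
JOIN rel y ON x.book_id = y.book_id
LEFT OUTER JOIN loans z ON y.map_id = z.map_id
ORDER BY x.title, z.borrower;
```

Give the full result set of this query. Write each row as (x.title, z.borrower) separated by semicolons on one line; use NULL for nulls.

Joins associate left-to-right: books INNER JOIN rel on book_id gives 3 intermediate row(s).
Then LEFT JOIN `loans z` on map_id: each of those 3 rows is kept; rows whose y.map_id has no match in z get NULL for z's columns.

(Beloved, Heidi); (Hamlet, Heidi); (Matilda, Heidi)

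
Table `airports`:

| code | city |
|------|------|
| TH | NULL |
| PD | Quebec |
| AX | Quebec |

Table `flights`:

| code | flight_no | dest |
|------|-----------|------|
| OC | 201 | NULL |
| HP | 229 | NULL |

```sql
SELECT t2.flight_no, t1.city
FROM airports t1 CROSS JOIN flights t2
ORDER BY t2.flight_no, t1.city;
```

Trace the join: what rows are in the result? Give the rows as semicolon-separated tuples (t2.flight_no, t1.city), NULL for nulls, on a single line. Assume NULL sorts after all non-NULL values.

(201, Quebec); (201, Quebec); (201, NULL); (229, Quebec); (229, Quebec); (229, NULL)

CROSS JOIN pairs every row of `airports` with every row of `flights`: 3 × 2 = 6 rows.
After projecting and ordering:
t2.flight_no | t1.city
201 | Quebec
201 | Quebec
201 | NULL
229 | Quebec
229 | Quebec
229 | NULL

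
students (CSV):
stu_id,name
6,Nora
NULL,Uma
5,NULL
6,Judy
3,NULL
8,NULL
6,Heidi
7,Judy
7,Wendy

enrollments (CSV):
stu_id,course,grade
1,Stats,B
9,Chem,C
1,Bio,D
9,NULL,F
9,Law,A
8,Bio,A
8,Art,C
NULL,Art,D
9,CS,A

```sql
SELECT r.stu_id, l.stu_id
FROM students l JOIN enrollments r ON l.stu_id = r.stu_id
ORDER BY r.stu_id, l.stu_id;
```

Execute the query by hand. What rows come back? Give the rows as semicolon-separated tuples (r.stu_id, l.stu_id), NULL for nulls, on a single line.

(8, 8); (8, 8)

INNER JOIN keeps only pairs where the ON condition holds.
Matching on l.stu_id = r.stu_id. A NULL in a compared column never satisfies the condition.
- stu_id=6: no matching r row, dropped.
- stu_id=NULL: no matching r row, dropped.
- stu_id=5: no matching r row, dropped.
- stu_id=6: no matching r row, dropped.
- stu_id=3: no matching r row, dropped.
- stu_id=8: 2 matching r row(s), so 2 row(s) emitted.
- stu_id=6: no matching r row, dropped.
- stu_id=7: no matching r row, dropped.
- stu_id=7: no matching r row, dropped.
After projecting and ordering:
r.stu_id | l.stu_id
8 | 8
8 | 8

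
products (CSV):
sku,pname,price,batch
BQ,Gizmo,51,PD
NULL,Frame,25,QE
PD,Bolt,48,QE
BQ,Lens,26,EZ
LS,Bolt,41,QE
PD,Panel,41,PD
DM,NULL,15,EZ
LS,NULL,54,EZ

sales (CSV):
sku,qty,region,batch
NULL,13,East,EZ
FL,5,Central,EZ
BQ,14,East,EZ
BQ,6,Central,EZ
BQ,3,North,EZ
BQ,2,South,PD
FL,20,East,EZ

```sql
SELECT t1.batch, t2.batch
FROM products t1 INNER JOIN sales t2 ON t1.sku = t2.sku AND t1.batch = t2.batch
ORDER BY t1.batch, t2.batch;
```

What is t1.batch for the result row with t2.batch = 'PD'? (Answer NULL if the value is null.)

PD

INNER JOIN keeps only pairs where the ON condition holds.
Matching on t1.sku = t2.sku AND t1.batch = t2.batch. A NULL in a compared column never satisfies the condition.
- t1[0] sku=BQ, batch=PD → 1 match(es) in t2 → 1 row(s).
- t1[1] sku=NULL, batch=QE → no match; dropped.
- t1[2] sku=PD, batch=QE → no match; dropped.
- t1[3] sku=BQ, batch=EZ → 3 match(es) in t2 → 3 row(s).
- t1[4] sku=LS, batch=QE → no match; dropped.
- t1[5] sku=PD, batch=PD → no match; dropped.
- t1[6] sku=DM, batch=EZ → no match; dropped.
- t1[7] sku=LS, batch=EZ → no match; dropped.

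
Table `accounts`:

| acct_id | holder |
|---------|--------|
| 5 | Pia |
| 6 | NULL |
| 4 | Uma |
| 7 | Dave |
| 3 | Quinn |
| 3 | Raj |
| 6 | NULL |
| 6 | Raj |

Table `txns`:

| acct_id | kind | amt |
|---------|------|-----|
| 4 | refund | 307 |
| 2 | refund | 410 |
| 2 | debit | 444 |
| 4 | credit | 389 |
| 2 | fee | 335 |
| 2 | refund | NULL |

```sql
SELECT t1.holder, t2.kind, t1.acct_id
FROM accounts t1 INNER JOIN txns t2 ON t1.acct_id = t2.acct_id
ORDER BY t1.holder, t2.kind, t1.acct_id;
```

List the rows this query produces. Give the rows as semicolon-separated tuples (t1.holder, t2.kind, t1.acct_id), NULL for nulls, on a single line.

(Uma, credit, 4); (Uma, refund, 4)

INNER JOIN keeps only pairs where the ON condition holds.
Matching on t1.acct_id = t2.acct_id.
- t1 (acct_id=5) has no partner → excluded.
- t1 (acct_id=6) has no partner → excluded.
- t1 (acct_id=4) pairs with 2 row(s) of t2.
- t1 (acct_id=7) has no partner → excluded.
- t1 (acct_id=3) has no partner → excluded.
- t1 (acct_id=3) has no partner → excluded.
- t1 (acct_id=6) has no partner → excluded.
- t1 (acct_id=6) has no partner → excluded.
After projecting and ordering:
t1.holder | t2.kind | t1.acct_id
Uma | credit | 4
Uma | refund | 4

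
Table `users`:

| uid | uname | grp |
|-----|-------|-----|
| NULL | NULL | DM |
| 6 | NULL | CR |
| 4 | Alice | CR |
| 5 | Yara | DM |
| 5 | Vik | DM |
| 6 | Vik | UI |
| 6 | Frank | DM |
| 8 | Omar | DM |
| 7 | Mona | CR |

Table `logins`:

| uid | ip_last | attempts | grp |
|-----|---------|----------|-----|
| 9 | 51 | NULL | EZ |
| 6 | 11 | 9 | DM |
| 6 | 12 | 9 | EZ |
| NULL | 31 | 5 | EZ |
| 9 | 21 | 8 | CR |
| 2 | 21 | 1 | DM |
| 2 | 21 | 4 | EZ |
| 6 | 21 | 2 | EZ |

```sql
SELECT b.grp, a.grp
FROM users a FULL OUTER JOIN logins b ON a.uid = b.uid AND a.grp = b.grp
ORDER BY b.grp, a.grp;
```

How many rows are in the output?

16

FULL OUTER JOIN keeps every row from both sides; unmatched rows get NULL for the other side's columns.
Matching on a.uid = b.uid AND a.grp = b.grp. A NULL in a compared column never satisfies the condition.
Matched pairs: 1; unmatched a rows kept: 8; unmatched b rows kept: 7.
Total: 1 matched + 15 padded = 16 rows.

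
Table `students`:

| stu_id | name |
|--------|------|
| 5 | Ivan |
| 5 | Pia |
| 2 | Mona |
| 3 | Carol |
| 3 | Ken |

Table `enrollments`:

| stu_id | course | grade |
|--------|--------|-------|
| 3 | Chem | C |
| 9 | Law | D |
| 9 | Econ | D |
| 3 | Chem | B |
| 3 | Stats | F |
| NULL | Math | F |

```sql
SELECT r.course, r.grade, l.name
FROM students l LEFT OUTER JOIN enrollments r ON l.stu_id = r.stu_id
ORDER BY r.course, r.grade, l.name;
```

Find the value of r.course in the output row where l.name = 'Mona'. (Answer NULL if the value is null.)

LEFT JOIN keeps every row from `students`; unmatched rows get NULL for `enrollments`'s columns.
Matching on l.stu_id = r.stu_id. A NULL in a compared column never satisfies the condition.
- l[0] stu_id=5 → no match; kept with NULLs on the r side.
- l[1] stu_id=5 → no match; kept with NULLs on the r side.
- l[2] stu_id=2 → no match; kept with NULLs on the r side.
- l[3] stu_id=3 → 3 match(es) in r → 3 row(s).
- l[4] stu_id=3 → 3 match(es) in r → 3 row(s).

NULL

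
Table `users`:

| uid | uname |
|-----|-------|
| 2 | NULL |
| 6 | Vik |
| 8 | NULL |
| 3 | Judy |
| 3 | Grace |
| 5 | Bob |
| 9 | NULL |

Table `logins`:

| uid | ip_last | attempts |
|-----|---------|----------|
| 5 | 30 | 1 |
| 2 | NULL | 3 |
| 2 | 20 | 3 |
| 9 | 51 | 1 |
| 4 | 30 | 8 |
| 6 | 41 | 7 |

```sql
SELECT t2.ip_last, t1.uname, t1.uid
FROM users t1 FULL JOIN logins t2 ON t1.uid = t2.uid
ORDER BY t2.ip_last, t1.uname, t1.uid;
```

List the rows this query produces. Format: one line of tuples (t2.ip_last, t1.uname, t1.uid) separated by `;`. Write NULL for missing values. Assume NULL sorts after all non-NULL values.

(20, NULL, 2); (30, Bob, 5); (30, NULL, NULL); (41, Vik, 6); (51, NULL, 9); (NULL, Grace, 3); (NULL, Judy, 3); (NULL, NULL, 2); (NULL, NULL, 8)

FULL OUTER JOIN keeps every row from both sides; unmatched rows get NULL for the other side's columns.
Matching on t1.uid = t2.uid.
Matched pairs: 5; unmatched t1 rows kept: 3; unmatched t2 rows kept: 1.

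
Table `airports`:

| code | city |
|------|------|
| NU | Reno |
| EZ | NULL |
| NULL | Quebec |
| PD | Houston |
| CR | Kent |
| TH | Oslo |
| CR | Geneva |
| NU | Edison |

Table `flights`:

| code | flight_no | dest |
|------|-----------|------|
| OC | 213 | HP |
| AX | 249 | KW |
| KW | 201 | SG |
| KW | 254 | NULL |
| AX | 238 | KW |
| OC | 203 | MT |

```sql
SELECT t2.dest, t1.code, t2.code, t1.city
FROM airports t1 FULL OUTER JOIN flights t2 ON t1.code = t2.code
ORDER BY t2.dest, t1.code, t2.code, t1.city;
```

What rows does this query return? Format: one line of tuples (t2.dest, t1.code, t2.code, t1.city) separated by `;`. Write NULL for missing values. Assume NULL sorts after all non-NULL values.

FULL OUTER JOIN keeps every row from both sides; unmatched rows get NULL for the other side's columns.
Matching on t1.code = t2.code. A NULL in a compared column never satisfies the condition.
- t1 row (code=NU): no match → kept, t2 columns NULL.
- t1 row (code=EZ): no match → kept, t2 columns NULL.
- t1 row (code=NULL): no match → kept, t2 columns NULL.
- t1 row (code=PD): no match → kept, t2 columns NULL.
- t1 row (code=CR): no match → kept, t2 columns NULL.
- t1 row (code=TH): no match → kept, t2 columns NULL.
- t1 row (code=CR): no match → kept, t2 columns NULL.
- t1 row (code=NU): no match → kept, t2 columns NULL.
- plus 6 unmatched t2 row(s), each kept with NULL t1 columns.

(HP, NULL, OC, NULL); (KW, NULL, AX, NULL); (KW, NULL, AX, NULL); (MT, NULL, OC, NULL); (SG, NULL, KW, NULL); (NULL, CR, NULL, Geneva); (NULL, CR, NULL, Kent); (NULL, EZ, NULL, NULL); (NULL, NU, NULL, Edison); (NULL, NU, NULL, Reno); (NULL, PD, NULL, Houston); (NULL, TH, NULL, Oslo); (NULL, NULL, KW, NULL); (NULL, NULL, NULL, Quebec)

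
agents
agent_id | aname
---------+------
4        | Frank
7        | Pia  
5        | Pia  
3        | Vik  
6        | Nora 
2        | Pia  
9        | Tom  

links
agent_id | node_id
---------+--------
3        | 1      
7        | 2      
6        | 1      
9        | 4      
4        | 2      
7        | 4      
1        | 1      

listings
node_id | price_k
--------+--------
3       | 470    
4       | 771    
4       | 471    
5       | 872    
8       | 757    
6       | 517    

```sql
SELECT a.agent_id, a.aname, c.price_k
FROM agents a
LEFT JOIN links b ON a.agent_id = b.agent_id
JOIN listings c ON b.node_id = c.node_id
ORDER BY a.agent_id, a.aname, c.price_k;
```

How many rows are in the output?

Step 1 — a LEFT JOIN b on agent_id → 8 row(s).
Then INNER JOIN `listings c` on node_id: keep only rows whose b.node_id appears in c.
Result: 4 row(s).

4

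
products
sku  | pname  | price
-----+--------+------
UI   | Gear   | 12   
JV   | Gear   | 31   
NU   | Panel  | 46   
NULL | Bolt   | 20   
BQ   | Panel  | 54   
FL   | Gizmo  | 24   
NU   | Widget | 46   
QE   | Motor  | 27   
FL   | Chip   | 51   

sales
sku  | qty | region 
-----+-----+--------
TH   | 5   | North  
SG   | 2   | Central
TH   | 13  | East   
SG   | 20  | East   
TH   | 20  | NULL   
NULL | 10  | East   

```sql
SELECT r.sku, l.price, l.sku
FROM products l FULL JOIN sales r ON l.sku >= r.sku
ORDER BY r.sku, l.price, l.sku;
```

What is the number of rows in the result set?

14

FULL OUTER JOIN keeps every row from both sides; unmatched rows get NULL for the other side's columns.
Matching on l.sku >= r.sku. A NULL in a compared column never satisfies the condition.
- l row (sku=UI): matches 5 r row(s) → 5 output row(s).
- l row (sku=JV): no match → kept, r columns NULL.
- l row (sku=NU): no match → kept, r columns NULL.
- l row (sku=NULL): no match → kept, r columns NULL.
- l row (sku=BQ): no match → kept, r columns NULL.
- l row (sku=FL): no match → kept, r columns NULL.
- l row (sku=NU): no match → kept, r columns NULL.
- l row (sku=QE): no match → kept, r columns NULL.
- l row (sku=FL): no match → kept, r columns NULL.
- 1 row(s) from r found no l partner → padded with NULL.
Total: 5 matched + 9 padded = 14 rows.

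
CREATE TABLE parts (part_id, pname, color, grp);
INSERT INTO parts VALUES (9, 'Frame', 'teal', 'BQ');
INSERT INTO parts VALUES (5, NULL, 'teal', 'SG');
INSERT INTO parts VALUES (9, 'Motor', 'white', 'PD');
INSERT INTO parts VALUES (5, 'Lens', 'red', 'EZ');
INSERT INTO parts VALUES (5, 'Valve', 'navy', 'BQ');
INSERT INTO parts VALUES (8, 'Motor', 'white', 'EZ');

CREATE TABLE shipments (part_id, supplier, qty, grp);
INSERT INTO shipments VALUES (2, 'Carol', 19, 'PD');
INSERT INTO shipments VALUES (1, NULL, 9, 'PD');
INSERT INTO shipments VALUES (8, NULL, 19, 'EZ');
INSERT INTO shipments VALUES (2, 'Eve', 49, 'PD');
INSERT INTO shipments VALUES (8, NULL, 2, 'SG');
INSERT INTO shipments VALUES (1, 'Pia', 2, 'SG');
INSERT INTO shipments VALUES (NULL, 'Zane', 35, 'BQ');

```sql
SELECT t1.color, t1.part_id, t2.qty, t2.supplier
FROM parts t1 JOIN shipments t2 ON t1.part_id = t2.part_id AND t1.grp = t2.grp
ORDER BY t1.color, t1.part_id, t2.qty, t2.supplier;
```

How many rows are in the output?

1

INNER JOIN keeps only pairs where the ON condition holds.
Matching on t1.part_id = t2.part_id AND t1.grp = t2.grp. A NULL in a compared column never satisfies the condition.
- t1[0] part_id=9, grp=BQ → no match; dropped.
- t1[1] part_id=5, grp=SG → no match; dropped.
- t1[2] part_id=9, grp=PD → no match; dropped.
- t1[3] part_id=5, grp=EZ → no match; dropped.
- t1[4] part_id=5, grp=BQ → no match; dropped.
- t1[5] part_id=8, grp=EZ → 1 match(es) in t2 → 1 row(s).
Total: 1 rows.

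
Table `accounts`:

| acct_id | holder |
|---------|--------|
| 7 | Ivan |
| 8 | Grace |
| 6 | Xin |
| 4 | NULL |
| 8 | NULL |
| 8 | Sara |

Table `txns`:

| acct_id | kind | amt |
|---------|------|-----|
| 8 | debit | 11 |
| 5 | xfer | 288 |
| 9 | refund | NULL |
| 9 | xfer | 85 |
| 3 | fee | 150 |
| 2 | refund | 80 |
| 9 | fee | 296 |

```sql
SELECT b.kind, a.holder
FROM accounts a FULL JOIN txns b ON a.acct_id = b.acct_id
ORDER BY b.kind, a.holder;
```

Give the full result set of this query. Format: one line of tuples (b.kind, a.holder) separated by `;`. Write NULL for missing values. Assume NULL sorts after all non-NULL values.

(debit, Grace); (debit, Sara); (debit, NULL); (fee, NULL); (fee, NULL); (refund, NULL); (refund, NULL); (xfer, NULL); (xfer, NULL); (NULL, Ivan); (NULL, Xin); (NULL, NULL)

FULL OUTER JOIN keeps every row from both sides; unmatched rows get NULL for the other side's columns.
Matching on a.acct_id = b.acct_id.
Matched pairs: 3; unmatched a rows kept: 3; unmatched b rows kept: 6.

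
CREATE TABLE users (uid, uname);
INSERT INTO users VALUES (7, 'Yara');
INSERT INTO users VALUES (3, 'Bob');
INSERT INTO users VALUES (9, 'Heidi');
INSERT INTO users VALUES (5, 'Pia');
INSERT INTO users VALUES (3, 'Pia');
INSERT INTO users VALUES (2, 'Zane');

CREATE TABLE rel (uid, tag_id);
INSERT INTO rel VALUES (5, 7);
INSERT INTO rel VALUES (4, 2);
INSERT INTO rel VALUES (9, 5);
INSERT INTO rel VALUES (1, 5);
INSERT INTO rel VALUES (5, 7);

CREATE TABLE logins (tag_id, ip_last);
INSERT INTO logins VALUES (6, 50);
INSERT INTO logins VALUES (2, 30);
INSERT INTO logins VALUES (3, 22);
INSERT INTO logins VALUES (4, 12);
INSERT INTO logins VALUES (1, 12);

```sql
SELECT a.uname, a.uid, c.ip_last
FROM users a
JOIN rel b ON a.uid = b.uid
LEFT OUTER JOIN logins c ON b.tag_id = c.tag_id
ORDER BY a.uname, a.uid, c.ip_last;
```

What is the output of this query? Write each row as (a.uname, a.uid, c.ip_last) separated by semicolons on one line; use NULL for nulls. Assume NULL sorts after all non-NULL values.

Evaluate left to right. First `users a INNER JOIN rel b` on uid: 3 row(s).
Then LEFT JOIN `logins c` on tag_id: each of those 3 rows is kept; rows whose b.tag_id has no match in c get NULL for c's columns.

(Heidi, 9, NULL); (Pia, 5, NULL); (Pia, 5, NULL)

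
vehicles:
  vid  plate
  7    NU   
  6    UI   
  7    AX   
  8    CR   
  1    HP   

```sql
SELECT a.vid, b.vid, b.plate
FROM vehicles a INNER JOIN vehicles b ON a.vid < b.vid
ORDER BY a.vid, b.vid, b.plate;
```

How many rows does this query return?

9

INNER JOIN keeps only pairs where the ON condition holds.
Matching on a.vid < b.vid.
- a[0] vid=7 → 1 match(es) in b → 1 row(s).
- a[1] vid=6 → 3 match(es) in b → 3 row(s).
- a[2] vid=7 → 1 match(es) in b → 1 row(s).
- a[3] vid=8 → no match; dropped.
- a[4] vid=1 → 4 match(es) in b → 4 row(s).
Total: 9 rows.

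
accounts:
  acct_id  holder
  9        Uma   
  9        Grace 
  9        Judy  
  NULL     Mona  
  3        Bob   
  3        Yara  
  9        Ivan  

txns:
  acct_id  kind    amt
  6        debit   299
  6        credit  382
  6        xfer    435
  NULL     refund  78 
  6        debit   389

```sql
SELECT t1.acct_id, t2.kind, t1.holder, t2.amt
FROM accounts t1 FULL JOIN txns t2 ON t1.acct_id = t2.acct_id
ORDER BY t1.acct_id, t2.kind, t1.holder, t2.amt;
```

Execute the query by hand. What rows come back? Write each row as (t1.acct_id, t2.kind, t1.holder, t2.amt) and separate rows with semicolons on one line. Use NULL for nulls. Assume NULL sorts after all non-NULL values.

(3, NULL, Bob, NULL); (3, NULL, Yara, NULL); (9, NULL, Grace, NULL); (9, NULL, Ivan, NULL); (9, NULL, Judy, NULL); (9, NULL, Uma, NULL); (NULL, credit, NULL, 382); (NULL, debit, NULL, 299); (NULL, debit, NULL, 389); (NULL, refund, NULL, 78); (NULL, xfer, NULL, 435); (NULL, NULL, Mona, NULL)

FULL OUTER JOIN keeps every row from both sides; unmatched rows get NULL for the other side's columns.
Matching on t1.acct_id = t2.acct_id. A NULL in a compared column never satisfies the condition.
- t1 (acct_id=9) has no partner → padded with NULL.
- t1 (acct_id=9) has no partner → padded with NULL.
- t1 (acct_id=9) has no partner → padded with NULL.
- t1 (acct_id=NULL) has no partner → padded with NULL.
- t1 (acct_id=3) has no partner → padded with NULL.
- t1 (acct_id=3) has no partner → padded with NULL.
- t1 (acct_id=9) has no partner → padded with NULL.
- plus 5 unmatched t2 row(s), each kept with NULL t1 columns.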